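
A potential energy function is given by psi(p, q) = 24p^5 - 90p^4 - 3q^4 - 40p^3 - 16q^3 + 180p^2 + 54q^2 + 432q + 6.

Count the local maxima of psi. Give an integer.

psi separates as a function of p plus a function of q, so ∇psi=0 decouples.
∂psi/∂p = 120p(p - 3)(p - 1)(p + 1) = 0 at p ∈ {-1, 0, 1, 3}; ∂psi/∂q = -12(q - 3)(q + 3)(q + 4) = 0 at q ∈ {-4, -3, 3}.
The Hessian is diagonal: diag(psi_pp, psi_qq). Second derivatives: psi_pp(-1)=-960, psi_pp(0)=360, psi_pp(1)=-480, psi_pp(3)=2880; psi_qq(-4)=-84, psi_qq(-3)=72, psi_qq(3)=-504.
Local maxima occur where both diagonal entries negative: (-1, -4), (-1, 3), (1, -4), (1, 3). Count: 4.

4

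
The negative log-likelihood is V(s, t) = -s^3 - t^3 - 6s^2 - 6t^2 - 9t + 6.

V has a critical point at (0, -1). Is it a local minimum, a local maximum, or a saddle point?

The mixed partial ∂²V/∂s∂t is 0, so the Hessian at any point is diag(V_ss, V_tt) = diag(-6(s + 2), -6(t + 2)).
At (0, -1): H = diag(-12, -6).
Both eigenvalues are negative, so H is negative definite: a local maximum.

local maximum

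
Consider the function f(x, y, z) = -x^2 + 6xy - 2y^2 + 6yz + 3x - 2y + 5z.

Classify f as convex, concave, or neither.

neither

f is quadratic, so its Hessian is the constant matrix H = [[-2, 6, 0], [6, -4, 6], [0, 6, 0]].
Leading principal minors: -2, -28, 72.
Neither pattern holds ⇒ H is indefinite ⇒ neither convex nor concave.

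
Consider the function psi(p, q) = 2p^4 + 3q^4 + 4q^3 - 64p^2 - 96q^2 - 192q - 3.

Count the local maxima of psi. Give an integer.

1

psi separates as a function of p plus a function of q, so ∇psi=0 decouples.
∂psi/∂p = 8p(p - 4)(p + 4) = 0 at p ∈ {-4, 0, 4}; ∂psi/∂q = 12(q - 4)(q + 1)(q + 4) = 0 at q ∈ {-4, -1, 4}.
The Hessian is diagonal: diag(psi_pp, psi_qq). Second derivatives: psi_pp(-4)=256, psi_pp(0)=-128, psi_pp(4)=256; psi_qq(-4)=288, psi_qq(-1)=-180, psi_qq(4)=480.
Local maxima occur where both diagonal entries negative: (0, -1). Count: 1.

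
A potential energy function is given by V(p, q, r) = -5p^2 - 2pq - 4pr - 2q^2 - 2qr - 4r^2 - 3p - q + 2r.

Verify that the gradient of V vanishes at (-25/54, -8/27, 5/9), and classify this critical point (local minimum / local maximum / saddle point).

∇V = (-10p - 2q - 4r - 3, -2p - 4q - 2r - 1, -4p - 2q - 8r + 2); substituting (-25/54, -8/27, 5/9) gives ∇V = (0, 0, 0), so (-25/54, -8/27, 5/9) is indeed a critical point.
The Hessian is constant: H = [[-10, -2, -4], [-2, -4, -2], [-4, -2, -8]].
Leading principal minors: Δ₁ = -10, Δ₂ = 36, Δ₃ = -216.
The minors alternate sign starting negative (−, +, −), so H is negative definite: a local maximum.

local maximum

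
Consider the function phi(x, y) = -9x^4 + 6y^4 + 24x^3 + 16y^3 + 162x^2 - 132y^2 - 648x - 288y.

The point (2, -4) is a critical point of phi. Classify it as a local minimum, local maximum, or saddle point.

local minimum

The mixed partial ∂²phi/∂x∂y is 0, so the Hessian at any point is diag(phi_xx, phi_yy) = diag(36(-3x^2 + 4x + 9), 24(3y^2 + 4y - 11)).
At (2, -4): H = diag(180, 504).
Both eigenvalues are positive, so H is positive definite: a local minimum.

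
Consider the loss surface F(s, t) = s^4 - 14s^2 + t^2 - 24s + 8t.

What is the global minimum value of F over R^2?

-133

F(s,t) separates as P(s) + Q(t), so its minimum is min P + min Q.
P'(s) = 4(s - 3)(s + 1)(s + 2) vanishes at s ∈ {-2, -1, 3}; Q'(t) = 2(t + 4) vanishes at t ∈ {-4}.
Local minima of P (where P''>0): P(-2)=8, P(3)=-117. Local minima of Q: Q(-4)=-16.
So the global minimum of F is P(3) + Q(-4) = -117 − 16 = -133, attained at (3, -4).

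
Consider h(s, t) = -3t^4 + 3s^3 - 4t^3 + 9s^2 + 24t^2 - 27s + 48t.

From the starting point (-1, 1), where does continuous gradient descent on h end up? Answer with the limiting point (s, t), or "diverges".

h is separable, so gradient descent decouples: s follows -∂h/∂s, t follows -∂h/∂t.
∂h/∂s = 9(s - 1)(s + 3); at s=-1 this is -36, so s increases.
∂h/∂t = -12(t - 2)(t + 1)(t + 2); at t=1 this is 72, so t decreases.
s converges to its nearest critical value 1 (a local min of the s-part); t converges to -1. The iterate converges to (1, -1).

(1, -1)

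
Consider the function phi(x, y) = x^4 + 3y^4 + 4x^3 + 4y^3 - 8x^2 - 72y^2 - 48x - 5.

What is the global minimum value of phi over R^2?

phi(x,y) separates as P(x) + Q(y) − 5, so its minimum is min P + min Q − 5.
P'(x) = 4(x - 2)(x + 2)(x + 3) vanishes at x ∈ {-3, -2, 2}; Q'(y) = 12y(y - 3)(y + 4) vanishes at y ∈ {-4, 0, 3}.
Local minima of P (where P''>0): P(-3)=45, P(2)=-80. Local minima of Q: Q(-4)=-640, Q(3)=-297.
So the global minimum of phi is P(2) + Q(-4) − 5 = -80 − 640 − 5 = -725, attained at (2, -4).

-725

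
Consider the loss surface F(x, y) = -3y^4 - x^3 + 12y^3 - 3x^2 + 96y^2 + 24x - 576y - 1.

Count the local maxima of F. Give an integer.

2

F separates as a function of x plus a function of y, so ∇F=0 decouples.
∂F/∂x = -3(x - 2)(x + 4) = 0 at x ∈ {-4, 2}; ∂F/∂y = -12(y - 4)(y - 3)(y + 4) = 0 at y ∈ {-4, 3, 4}.
The Hessian is diagonal: diag(F_xx, F_yy). Second derivatives: F_xx(-4)=18, F_xx(2)=-18; F_yy(-4)=-672, F_yy(3)=84, F_yy(4)=-96.
Local maxima occur where both diagonal entries negative: (2, -4), (2, 4). Count: 2.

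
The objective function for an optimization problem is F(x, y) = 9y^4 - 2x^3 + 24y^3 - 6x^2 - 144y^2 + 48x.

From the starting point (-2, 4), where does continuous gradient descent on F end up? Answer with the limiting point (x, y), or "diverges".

F is separable, so gradient descent decouples: x follows -∂F/∂x, y follows -∂F/∂y.
∂F/∂x = -6(x - 2)(x + 4); at x=-2 this is 48, so x decreases.
∂F/∂y = 36y(y - 2)(y + 4); at y=4 this is 2304, so y decreases.
x converges to its nearest critical value -4 (a local min of the x-part); y converges to 2. The iterate converges to (-4, 2).

(-4, 2)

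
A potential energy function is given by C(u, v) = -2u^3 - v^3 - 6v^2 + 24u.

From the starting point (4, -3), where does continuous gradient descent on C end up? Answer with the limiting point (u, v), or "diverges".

C is separable, so gradient descent decouples: u follows -∂C/∂u, v follows -∂C/∂v.
∂C/∂u = -6(u - 2)(u + 2); at u=4 this is -72, so u increases.
∂C/∂v = -3v(v + 4); at v=-3 this is 9, so v decreases.
The u-coordinate has no critical point in that direction and runs off to infinity.

diverges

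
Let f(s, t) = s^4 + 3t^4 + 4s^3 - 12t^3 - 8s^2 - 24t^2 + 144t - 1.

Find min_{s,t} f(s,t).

f(s,t) separates as P(s) + Q(t) − 1, so its minimum is min P + min Q − 1.
P'(s) = 4s(s - 1)(s + 4) vanishes at s ∈ {-4, 0, 1}; Q'(t) = 12(t - 3)(t - 2)(t + 2) vanishes at t ∈ {-2, 2, 3}.
Local minima of P (where P''>0): P(-4)=-128, P(1)=-3. Local minima of Q: Q(-2)=-240, Q(3)=135.
So the global minimum of f is P(-4) + Q(-2) − 1 = -128 − 240 − 1 = -369, attained at (-4, -2).

-369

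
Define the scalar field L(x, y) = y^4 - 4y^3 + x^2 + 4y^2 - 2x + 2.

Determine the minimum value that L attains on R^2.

1

L(x,y) separates as P(x) + Q(y) + 2, so its minimum is min P + min Q + 2.
P'(x) = 2x - 2 vanishes at x ∈ {1}; Q'(y) = 4y(y - 2)(y - 1) vanishes at y ∈ {0, 1, 2}.
Local minima of P (where P''>0): P(1)=-1. Local minima of Q: Q(0)=0, Q(2)=0.
So the global minimum of L is P(1) + Q(0) + 2 = -1 + 0 + 2 = 1, attained at (1, 0).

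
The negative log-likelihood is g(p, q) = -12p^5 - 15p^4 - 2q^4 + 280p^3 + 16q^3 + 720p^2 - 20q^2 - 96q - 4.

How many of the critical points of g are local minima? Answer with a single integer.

g separates as a function of p plus a function of q, so ∇g=0 decouples.
∂g/∂p = -60p(p - 4)(p + 2)(p + 3) = 0 at p ∈ {-3, -2, 0, 4}; ∂g/∂q = -8(q - 4)(q - 3)(q + 1) = 0 at q ∈ {-1, 3, 4}.
The Hessian is diagonal: diag(g_pp, g_qq). Second derivatives: g_pp(-3)=1260, g_pp(-2)=-720, g_pp(0)=1440, g_pp(4)=-10080; g_qq(-1)=-160, g_qq(3)=32, g_qq(4)=-40.
Local minima occur where both diagonal entries positive: (-3, 3), (0, 3). Count: 2.

2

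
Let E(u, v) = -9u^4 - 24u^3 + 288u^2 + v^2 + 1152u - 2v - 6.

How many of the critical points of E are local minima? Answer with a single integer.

E separates as a function of u plus a function of v, so ∇E=0 decouples.
∂E/∂u = -36(u - 4)(u + 2)(u + 4) = 0 at u ∈ {-4, -2, 4}; ∂E/∂v = 2(v - 1) = 0 at v ∈ {1}.
The Hessian is diagonal: diag(E_uu, E_vv). Second derivatives: E_uu(-4)=-576, E_uu(-2)=432, E_uu(4)=-1728; E_vv(1)=2.
Local minima occur where both diagonal entries positive: (-2, 1). Count: 1.

1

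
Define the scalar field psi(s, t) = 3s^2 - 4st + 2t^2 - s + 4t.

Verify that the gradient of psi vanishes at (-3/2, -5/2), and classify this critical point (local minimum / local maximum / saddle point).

∇psi = (6s - 4t - 1, -4s + 4t + 4); substituting (-3/2, -5/2) gives ∇psi = (0, 0), so (-3/2, -5/2) is indeed a critical point.
The Hessian of psi is constant: H = [[6, -4], [-4, 4]].
det(H) = 6·4 − (-4)² = 8.
det(H) > 0 and tr(H) = 10 > 0, so H is positive definite and the point is a local minimum.

local minimum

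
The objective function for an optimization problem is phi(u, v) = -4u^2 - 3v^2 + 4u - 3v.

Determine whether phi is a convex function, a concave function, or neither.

phi is quadratic, so its Hessian is the constant matrix H = [[-8, 0], [0, -6]].
det(H) = 48, tr(H) = -14.
det(H) > 0 and tr(H) < 0, so H is negative definite everywhere: concave.

concave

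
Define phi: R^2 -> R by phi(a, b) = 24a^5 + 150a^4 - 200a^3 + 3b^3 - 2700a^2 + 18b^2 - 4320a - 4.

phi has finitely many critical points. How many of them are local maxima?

phi separates as a function of a plus a function of b, so ∇phi=0 decouples.
∂phi/∂a = 120(a - 3)(a + 1)(a + 3)(a + 4) = 0 at a ∈ {-4, -3, -1, 3}; ∂phi/∂b = 9b(b + 4) = 0 at b ∈ {-4, 0}.
The Hessian is diagonal: diag(phi_aa, phi_bb). Second derivatives: phi_aa(-4)=-2520, phi_aa(-3)=1440, phi_aa(-1)=-2880, phi_aa(3)=20160; phi_bb(-4)=-36, phi_bb(0)=36.
Local maxima occur where both diagonal entries negative: (-4, -4), (-1, -4). Count: 2.

2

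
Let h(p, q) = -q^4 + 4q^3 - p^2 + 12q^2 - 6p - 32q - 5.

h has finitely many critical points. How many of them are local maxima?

2

h separates as a function of p plus a function of q, so ∇h=0 decouples.
∂h/∂p = -2(p + 3) = 0 at p ∈ {-3}; ∂h/∂q = -4(q - 4)(q - 1)(q + 2) = 0 at q ∈ {-2, 1, 4}.
The Hessian is diagonal: diag(h_pp, h_qq). Second derivatives: h_pp(-3)=-2; h_qq(-2)=-72, h_qq(1)=36, h_qq(4)=-72.
Local maxima occur where both diagonal entries negative: (-3, -2), (-3, 4). Count: 2.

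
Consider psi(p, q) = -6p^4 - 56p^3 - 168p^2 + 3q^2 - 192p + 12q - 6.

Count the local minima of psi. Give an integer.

psi separates as a function of p plus a function of q, so ∇psi=0 decouples.
∂psi/∂p = -24(p + 1)(p + 2)(p + 4) = 0 at p ∈ {-4, -2, -1}; ∂psi/∂q = 6(q + 2) = 0 at q ∈ {-2}.
The Hessian is diagonal: diag(psi_pp, psi_qq). Second derivatives: psi_pp(-4)=-144, psi_pp(-2)=48, psi_pp(-1)=-72; psi_qq(-2)=6.
Local minima occur where both diagonal entries positive: (-2, -2). Count: 1.

1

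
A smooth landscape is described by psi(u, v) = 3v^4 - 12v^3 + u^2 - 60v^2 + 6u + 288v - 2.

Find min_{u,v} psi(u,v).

psi(u,v) separates as P(u) + Q(v) − 2, so its minimum is min P + min Q − 2.
P'(u) = 2u + 6 vanishes at u ∈ {-3}; Q'(v) = 12(v - 4)(v - 2)(v + 3) vanishes at v ∈ {-3, 2, 4}.
Local minima of P (where P''>0): P(-3)=-9. Local minima of Q: Q(-3)=-837, Q(4)=192.
So the global minimum of psi is P(-3) + Q(-3) − 2 = -9 − 837 − 2 = -848, attained at (-3, -3).

-848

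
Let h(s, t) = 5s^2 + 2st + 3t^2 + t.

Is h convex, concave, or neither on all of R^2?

convex

h is quadratic, so its Hessian is the constant matrix H = [[10, 2], [2, 6]].
det(H) = 56, tr(H) = 16.
det(H) > 0 and tr(H) > 0, so H is positive definite everywhere: convex.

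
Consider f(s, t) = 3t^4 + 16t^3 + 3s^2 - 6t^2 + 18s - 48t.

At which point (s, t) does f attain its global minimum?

f(s,t) separates as P(s) + Q(t), so its minimum is min P + min Q.
P'(s) = 6s + 18 vanishes at s ∈ {-3}; Q'(t) = 12(t - 1)(t + 1)(t + 4) vanishes at t ∈ {-4, -1, 1}.
Local minima of P (where P''>0): P(-3)=-27. Local minima of Q: Q(-4)=-160, Q(1)=-35.
So the global minimum of f is P(-3) + Q(-4) = -27 − 160 = -187, attained at (-3, -4).

(-3, -4)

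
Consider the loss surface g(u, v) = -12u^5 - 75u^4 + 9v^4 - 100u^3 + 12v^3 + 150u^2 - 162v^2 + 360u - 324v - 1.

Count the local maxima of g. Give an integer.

2

g separates as a function of u plus a function of v, so ∇g=0 decouples.
∂g/∂u = -60(u - 1)(u + 1)(u + 2)(u + 3) = 0 at u ∈ {-3, -2, -1, 1}; ∂g/∂v = 36(v - 3)(v + 1)(v + 3) = 0 at v ∈ {-3, -1, 3}.
The Hessian is diagonal: diag(g_uu, g_vv). Second derivatives: g_uu(-3)=480, g_uu(-2)=-180, g_uu(-1)=240, g_uu(1)=-1440; g_vv(-3)=432, g_vv(-1)=-288, g_vv(3)=864.
Local maxima occur where both diagonal entries negative: (-2, -1), (1, -1). Count: 2.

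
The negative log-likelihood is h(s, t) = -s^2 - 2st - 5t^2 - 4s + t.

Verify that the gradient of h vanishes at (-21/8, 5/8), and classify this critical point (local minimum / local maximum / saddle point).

local maximum

∇h = (-2s - 2t - 4, -2s - 10t + 1); substituting (-21/8, 5/8) gives ∇h = (0, 0), so (-21/8, 5/8) is indeed a critical point.
The Hessian of h is constant: H = [[-2, -2], [-2, -10]].
det(H) = (-2)·(-10) − (-2)² = 16.
det(H) > 0 and tr(H) = -12 < 0, so H is negative definite and the point is a local maximum.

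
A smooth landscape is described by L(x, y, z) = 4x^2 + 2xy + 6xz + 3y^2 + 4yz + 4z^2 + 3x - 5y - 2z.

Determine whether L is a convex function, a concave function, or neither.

convex

L is quadratic, so its Hessian is the constant matrix H = [[8, 2, 6], [2, 6, 4], [6, 4, 8]].
Leading principal minors: 8, 44, 104.
All positive ⇒ H ≻ 0 ⇒ convex.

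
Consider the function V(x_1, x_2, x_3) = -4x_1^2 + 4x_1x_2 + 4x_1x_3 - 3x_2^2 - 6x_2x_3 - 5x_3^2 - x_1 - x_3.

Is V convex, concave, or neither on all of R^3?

concave

V is quadratic, so its Hessian is the constant matrix H = [[-8, 4, 4], [4, -6, -6], [4, -6, -10]].
Leading principal minors: -8, 32, -128.
Signs alternate −, +, − ⇒ H ≺ 0 ⇒ concave.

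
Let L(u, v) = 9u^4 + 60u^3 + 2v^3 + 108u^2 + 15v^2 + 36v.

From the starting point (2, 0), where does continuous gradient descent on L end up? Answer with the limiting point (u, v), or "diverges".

(0, -2)

L is separable, so gradient descent decouples: u follows -∂L/∂u, v follows -∂L/∂v.
∂L/∂u = 36u(u + 2)(u + 3); at u=2 this is 1440, so u decreases.
∂L/∂v = 6(v + 2)(v + 3); at v=0 this is 36, so v decreases.
u converges to its nearest critical value 0 (a local min of the u-part); v converges to -2. The iterate converges to (0, -2).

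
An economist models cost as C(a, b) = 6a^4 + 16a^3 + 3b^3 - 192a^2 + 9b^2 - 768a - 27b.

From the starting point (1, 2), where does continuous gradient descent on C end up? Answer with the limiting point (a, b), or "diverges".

C is separable, so gradient descent decouples: a follows -∂C/∂a, b follows -∂C/∂b.
∂C/∂a = 24(a - 4)(a + 2)(a + 4); at a=1 this is -1080, so a increases.
∂C/∂b = 9(b - 1)(b + 3); at b=2 this is 45, so b decreases.
a converges to its nearest critical value 4 (a local min of the a-part); b converges to 1. The iterate converges to (4, 1).

(4, 1)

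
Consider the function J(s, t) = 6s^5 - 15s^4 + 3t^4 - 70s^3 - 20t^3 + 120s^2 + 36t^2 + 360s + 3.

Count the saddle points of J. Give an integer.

6

J separates as a function of s plus a function of t, so ∇J=0 decouples.
∂J/∂s = 30(s - 3)(s - 2)(s + 1)(s + 2) = 0 at s ∈ {-2, -1, 2, 3}; ∂J/∂t = 12t(t - 3)(t - 2) = 0 at t ∈ {0, 2, 3}.
The Hessian is diagonal: diag(J_ss, J_tt). Second derivatives: J_ss(-2)=-600, J_ss(-1)=360, J_ss(2)=-360, J_ss(3)=600; J_tt(0)=72, J_tt(2)=-24, J_tt(3)=36.
Saddle points occur where the two diagonal entries have opposite signs: (-2, 0), (-2, 3), (-1, 2), (2, 0), (2, 3), (3, 2). Count: 6.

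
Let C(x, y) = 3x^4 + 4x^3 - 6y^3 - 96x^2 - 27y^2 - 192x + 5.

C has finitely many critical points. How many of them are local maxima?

C separates as a function of x plus a function of y, so ∇C=0 decouples.
∂C/∂x = 12(x - 4)(x + 1)(x + 4) = 0 at x ∈ {-4, -1, 4}; ∂C/∂y = -18y(y + 3) = 0 at y ∈ {-3, 0}.
The Hessian is diagonal: diag(C_xx, C_yy). Second derivatives: C_xx(-4)=288, C_xx(-1)=-180, C_xx(4)=480; C_yy(-3)=54, C_yy(0)=-54.
Local maxima occur where both diagonal entries negative: (-1, 0). Count: 1.

1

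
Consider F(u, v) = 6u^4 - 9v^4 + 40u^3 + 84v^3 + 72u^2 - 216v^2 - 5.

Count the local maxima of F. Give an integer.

F separates as a function of u plus a function of v, so ∇F=0 decouples.
∂F/∂u = 24u(u + 2)(u + 3) = 0 at u ∈ {-3, -2, 0}; ∂F/∂v = -36v(v - 4)(v - 3) = 0 at v ∈ {0, 3, 4}.
The Hessian is diagonal: diag(F_uu, F_vv). Second derivatives: F_uu(-3)=72, F_uu(-2)=-48, F_uu(0)=144; F_vv(0)=-432, F_vv(3)=108, F_vv(4)=-144.
Local maxima occur where both diagonal entries negative: (-2, 0), (-2, 4). Count: 2.

2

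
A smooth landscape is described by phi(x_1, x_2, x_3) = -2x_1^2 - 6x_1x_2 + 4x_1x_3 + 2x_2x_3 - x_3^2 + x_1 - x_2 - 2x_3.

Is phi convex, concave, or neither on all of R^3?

phi is quadratic, so its Hessian is the constant matrix H = [[-4, -6, 4], [-6, 0, 2], [4, 2, -2]].
Leading principal minors: -4, -36, -8.
Neither pattern holds ⇒ H is indefinite ⇒ neither convex nor concave.

neither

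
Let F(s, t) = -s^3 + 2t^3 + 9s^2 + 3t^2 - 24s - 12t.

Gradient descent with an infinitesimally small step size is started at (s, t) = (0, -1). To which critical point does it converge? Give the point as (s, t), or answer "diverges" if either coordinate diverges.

(2, 1)

F is separable, so gradient descent decouples: s follows -∂F/∂s, t follows -∂F/∂t.
∂F/∂s = -3(s - 4)(s - 2); at s=0 this is -24, so s increases.
∂F/∂t = 6(t - 1)(t + 2); at t=-1 this is -12, so t increases.
s converges to its nearest critical value 2 (a local min of the s-part); t converges to 1. The iterate converges to (2, 1).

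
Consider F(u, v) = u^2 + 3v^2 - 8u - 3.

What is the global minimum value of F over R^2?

-19

F(u,v) separates as P(u) + Q(v) − 3, so its minimum is min P + min Q − 3.
P'(u) = 2u - 8 vanishes at u ∈ {4}; Q'(v) = 6v vanishes at v ∈ {0}.
Local minima of P (where P''>0): P(4)=-16. Local minima of Q: Q(0)=0.
So the global minimum of F is P(4) + Q(0) − 3 = -16 + 0 − 3 = -19, attained at (4, 0).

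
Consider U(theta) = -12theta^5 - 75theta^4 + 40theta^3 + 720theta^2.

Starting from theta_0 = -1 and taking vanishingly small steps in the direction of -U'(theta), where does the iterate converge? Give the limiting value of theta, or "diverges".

0

U'(theta) = -60theta(theta - 2)(theta + 3)(theta + 4), so U'(-1) = -1080.
Gradient descent moves in the -U' direction, i.e. theta is increasing.
The nearest critical point in that direction is theta = 0, where U'' = 1440 > 0 (a local minimum). The iterate converges there.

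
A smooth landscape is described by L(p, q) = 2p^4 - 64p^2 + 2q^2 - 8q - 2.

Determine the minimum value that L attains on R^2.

-522

L(p,q) separates as A(p) + B(q) − 2, so its minimum is min A + min B − 2.
A'(p) = 8p(p - 4)(p + 4) vanishes at p ∈ {-4, 0, 4}; B'(q) = 4q - 8 vanishes at q ∈ {2}.
Local minima of A (where A''>0): A(-4)=-512, A(4)=-512. Local minima of B: B(2)=-8.
So the global minimum of L is A(-4) + B(2) − 2 = -512 − 8 − 2 = -522, attained at (-4, 2).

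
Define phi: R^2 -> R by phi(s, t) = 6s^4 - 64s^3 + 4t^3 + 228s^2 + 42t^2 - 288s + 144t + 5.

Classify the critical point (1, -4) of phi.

The mixed partial ∂²phi/∂s∂t is 0, so the Hessian at any point is diag(phi_ss, phi_tt) = diag(24(3s^2 - 16s + 19), 12(2t + 7)).
At (1, -4): H = diag(144, -12).
The eigenvalues have opposite signs, so H is indefinite: a saddle point.

saddle point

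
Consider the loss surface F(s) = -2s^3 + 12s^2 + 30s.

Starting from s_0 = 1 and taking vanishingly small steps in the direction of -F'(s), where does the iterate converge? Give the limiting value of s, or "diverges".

F'(s) = -6(s - 5)(s + 1), so F'(1) = 48.
Gradient descent moves in the -F' direction, i.e. s is decreasing.
The nearest critical point in that direction is s = -1, where F'' = 36 > 0 (a local minimum). The iterate converges there.

-1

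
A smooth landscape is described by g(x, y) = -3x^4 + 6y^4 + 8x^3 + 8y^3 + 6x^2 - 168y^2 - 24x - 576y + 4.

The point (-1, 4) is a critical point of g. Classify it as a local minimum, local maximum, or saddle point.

The mixed partial ∂²g/∂x∂y is 0, so the Hessian at any point is diag(g_xx, g_yy) = diag(12(-3x^2 + 4x + 1), 24(3y^2 + 2y - 14)).
At (-1, 4): H = diag(-72, 1008).
The eigenvalues have opposite signs, so H is indefinite: a saddle point.

saddle point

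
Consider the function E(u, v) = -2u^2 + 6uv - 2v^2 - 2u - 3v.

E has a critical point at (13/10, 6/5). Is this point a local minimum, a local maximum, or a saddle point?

The Hessian of E is constant: H = [[-4, 6], [6, -4]].
det(H) = (-4)·(-4) − 6² = -20.
Since det(H) < 0, H is indefinite and the critical point is a saddle point.

saddle point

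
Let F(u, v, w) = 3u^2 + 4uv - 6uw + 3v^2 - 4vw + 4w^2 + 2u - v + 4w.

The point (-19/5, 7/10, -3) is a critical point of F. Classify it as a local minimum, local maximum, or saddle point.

The Hessian is constant: H = [[6, 4, -6], [4, 6, -4], [-6, -4, 8]].
Leading principal minors: Δ₁ = 6, Δ₂ = 20, Δ₃ = 40.
All leading minors are positive, so H is positive definite: a local minimum.

local minimum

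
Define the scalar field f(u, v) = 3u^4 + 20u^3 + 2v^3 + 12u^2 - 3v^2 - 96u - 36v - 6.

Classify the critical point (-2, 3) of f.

The mixed partial ∂²f/∂u∂v is 0, so the Hessian at any point is diag(f_uu, f_vv) = diag(12(3u^2 + 10u + 2), 6(2v - 1)).
At (-2, 3): H = diag(-72, 30).
The eigenvalues have opposite signs, so H is indefinite: a saddle point.

saddle point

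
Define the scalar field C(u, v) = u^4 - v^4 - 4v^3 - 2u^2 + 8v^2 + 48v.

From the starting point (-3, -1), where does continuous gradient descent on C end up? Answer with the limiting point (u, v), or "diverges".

(-1, -2)

C is separable, so gradient descent decouples: u follows -∂C/∂u, v follows -∂C/∂v.
∂C/∂u = 4u(u - 1)(u + 1); at u=-3 this is -96, so u increases.
∂C/∂v = -4(v - 2)(v + 2)(v + 3); at v=-1 this is 24, so v decreases.
u converges to its nearest critical value -1 (a local min of the u-part); v converges to -2. The iterate converges to (-1, -2).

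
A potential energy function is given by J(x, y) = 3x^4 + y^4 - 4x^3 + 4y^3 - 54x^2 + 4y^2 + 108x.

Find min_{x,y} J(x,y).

-459

J(x,y) separates as P(x) + Q(y), so its minimum is min P + min Q.
P'(x) = 12(x - 3)(x - 1)(x + 3) vanishes at x ∈ {-3, 1, 3}; Q'(y) = 4y(y + 1)(y + 2) vanishes at y ∈ {-2, -1, 0}.
Local minima of P (where P''>0): P(-3)=-459, P(3)=-27. Local minima of Q: Q(-2)=0, Q(0)=0.
So the global minimum of J is P(-3) + Q(-2) = -459 + 0 = -459, attained at (-3, -2).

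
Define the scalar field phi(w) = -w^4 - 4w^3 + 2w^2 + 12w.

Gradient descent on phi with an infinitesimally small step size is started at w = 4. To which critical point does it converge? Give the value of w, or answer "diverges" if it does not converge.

phi'(w) = -4(w - 1)(w + 1)(w + 3), so phi'(4) = -420.
Gradient descent moves in the -phi' direction, i.e. w is increasing.
There is no critical point above w=4, and phi' keeps the same sign, so the iterate runs off to +∞.

diverges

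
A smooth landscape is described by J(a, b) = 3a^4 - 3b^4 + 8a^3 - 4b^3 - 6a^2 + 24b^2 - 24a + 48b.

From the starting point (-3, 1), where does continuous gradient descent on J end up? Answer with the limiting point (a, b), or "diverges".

J is separable, so gradient descent decouples: a follows -∂J/∂a, b follows -∂J/∂b.
∂J/∂a = 12(a - 1)(a + 1)(a + 2); at a=-3 this is -96, so a increases.
∂J/∂b = -12(b - 2)(b + 1)(b + 2); at b=1 this is 72, so b decreases.
a converges to its nearest critical value -2 (a local min of the a-part); b converges to -1. The iterate converges to (-2, -1).

(-2, -1)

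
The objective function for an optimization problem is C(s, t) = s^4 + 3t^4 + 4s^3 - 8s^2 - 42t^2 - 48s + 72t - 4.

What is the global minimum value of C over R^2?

-435

C(s,t) separates as P(s) + Q(t) − 4, so its minimum is min P + min Q − 4.
P'(s) = 4(s - 2)(s + 2)(s + 3) vanishes at s ∈ {-3, -2, 2}; Q'(t) = 12(t - 2)(t - 1)(t + 3) vanishes at t ∈ {-3, 1, 2}.
Local minima of P (where P''>0): P(-3)=45, P(2)=-80. Local minima of Q: Q(-3)=-351, Q(2)=24.
So the global minimum of C is P(2) + Q(-3) − 4 = -80 − 351 − 4 = -435, attained at (2, -3).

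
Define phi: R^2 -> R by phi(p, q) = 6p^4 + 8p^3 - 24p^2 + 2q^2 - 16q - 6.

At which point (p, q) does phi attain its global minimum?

(-2, 4)

phi(p,q) separates as A(p) + B(q) − 6, so its minimum is min A + min B − 6.
A'(p) = 24p(p - 1)(p + 2) vanishes at p ∈ {-2, 0, 1}; B'(q) = 4q - 16 vanishes at q ∈ {4}.
Local minima of A (where A''>0): A(-2)=-64, A(1)=-10. Local minima of B: B(4)=-32.
So the global minimum of phi is A(-2) + B(4) − 6 = -64 − 32 − 6 = -102, attained at (-2, 4).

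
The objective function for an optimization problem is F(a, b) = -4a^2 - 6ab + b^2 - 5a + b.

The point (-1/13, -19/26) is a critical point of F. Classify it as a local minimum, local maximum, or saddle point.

saddle point

The Hessian of F is constant: H = [[-8, -6], [-6, 2]].
det(H) = (-8)·2 − (-6)² = -52.
Since det(H) < 0, H is indefinite and the critical point is a saddle point.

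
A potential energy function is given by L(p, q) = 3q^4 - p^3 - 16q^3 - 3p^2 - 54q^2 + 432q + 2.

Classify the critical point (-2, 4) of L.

The mixed partial ∂²L/∂p∂q is 0, so the Hessian at any point is diag(L_pp, L_qq) = diag(-6(p + 1), 12(3q^2 - 8q - 9)).
At (-2, 4): H = diag(6, 84).
Both eigenvalues are positive, so H is positive definite: a local minimum.

local minimum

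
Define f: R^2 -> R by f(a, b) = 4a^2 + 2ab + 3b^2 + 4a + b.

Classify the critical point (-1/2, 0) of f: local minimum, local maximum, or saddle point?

local minimum

The Hessian of f is constant: H = [[8, 2], [2, 6]].
det(H) = 8·6 − 2² = 44.
det(H) > 0 and tr(H) = 14 > 0, so H is positive definite and the point is a local minimum.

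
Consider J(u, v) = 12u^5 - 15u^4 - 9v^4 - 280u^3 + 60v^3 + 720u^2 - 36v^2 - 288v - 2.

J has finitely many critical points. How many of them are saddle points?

6

J separates as a function of u plus a function of v, so ∇J=0 decouples.
∂J/∂u = 60u(u - 3)(u - 2)(u + 4) = 0 at u ∈ {-4, 0, 2, 3}; ∂J/∂v = -36(v - 4)(v - 2)(v + 1) = 0 at v ∈ {-1, 2, 4}.
The Hessian is diagonal: diag(J_uu, J_vv). Second derivatives: J_uu(-4)=-10080, J_uu(0)=1440, J_uu(2)=-720, J_uu(3)=1260; J_vv(-1)=-540, J_vv(2)=216, J_vv(4)=-360.
Saddle points occur where the two diagonal entries have opposite signs: (-4, 2), (0, -1), (0, 4), (2, 2), (3, -1), (3, 4). Count: 6.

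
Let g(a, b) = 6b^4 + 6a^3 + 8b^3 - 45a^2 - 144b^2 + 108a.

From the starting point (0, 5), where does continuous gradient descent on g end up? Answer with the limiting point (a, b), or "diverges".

diverges

g is separable, so gradient descent decouples: a follows -∂g/∂a, b follows -∂g/∂b.
∂g/∂a = 18(a - 3)(a - 2); at a=0 this is 108, so a decreases.
∂g/∂b = 24b(b - 3)(b + 4); at b=5 this is 2160, so b decreases.
The a-coordinate has no critical point in that direction and runs off to infinity.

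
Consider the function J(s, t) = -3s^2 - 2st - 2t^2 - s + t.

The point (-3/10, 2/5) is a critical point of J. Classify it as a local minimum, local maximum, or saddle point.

local maximum

The Hessian of J is constant: H = [[-6, -2], [-2, -4]].
det(H) = (-6)·(-4) − (-2)² = 20.
det(H) > 0 and tr(H) = -10 < 0, so H is negative definite and the point is a local maximum.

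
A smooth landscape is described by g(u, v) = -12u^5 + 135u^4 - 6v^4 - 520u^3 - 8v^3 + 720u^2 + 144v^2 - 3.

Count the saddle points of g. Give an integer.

6

g separates as a function of u plus a function of v, so ∇g=0 decouples.
∂g/∂u = -60u(u - 4)(u - 3)(u - 2) = 0 at u ∈ {0, 2, 3, 4}; ∂g/∂v = -24v(v - 3)(v + 4) = 0 at v ∈ {-4, 0, 3}.
The Hessian is diagonal: diag(g_uu, g_vv). Second derivatives: g_uu(0)=1440, g_uu(2)=-240, g_uu(3)=180, g_uu(4)=-480; g_vv(-4)=-672, g_vv(0)=288, g_vv(3)=-504.
Saddle points occur where the two diagonal entries have opposite signs: (0, -4), (0, 3), (2, 0), (3, -4), (3, 3), (4, 0). Count: 6.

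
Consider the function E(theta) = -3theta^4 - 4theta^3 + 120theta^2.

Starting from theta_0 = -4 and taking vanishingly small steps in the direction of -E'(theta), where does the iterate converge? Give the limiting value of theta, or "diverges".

0

E'(theta) = -12theta(theta - 4)(theta + 5), so E'(-4) = -384.
Gradient descent moves in the -E' direction, i.e. theta is increasing.
The nearest critical point in that direction is theta = 0, where E'' = 240 > 0 (a local minimum). The iterate converges there.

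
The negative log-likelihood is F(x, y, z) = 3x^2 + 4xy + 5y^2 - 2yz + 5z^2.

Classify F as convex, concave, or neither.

convex

F is quadratic, so its Hessian is the constant matrix H = [[6, 4, 0], [4, 10, -2], [0, -2, 10]].
Leading principal minors: 6, 44, 416.
All positive ⇒ H ≻ 0 ⇒ convex.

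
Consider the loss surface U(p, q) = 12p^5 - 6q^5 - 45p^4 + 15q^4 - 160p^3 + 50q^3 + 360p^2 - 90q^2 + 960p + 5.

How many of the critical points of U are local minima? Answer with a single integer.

4

U separates as a function of p plus a function of q, so ∇U=0 decouples.
∂U/∂p = 60(p - 4)(p - 2)(p + 1)(p + 2) = 0 at p ∈ {-2, -1, 2, 4}; ∂U/∂q = -30q(q - 3)(q - 1)(q + 2) = 0 at q ∈ {-2, 0, 1, 3}.
The Hessian is diagonal: diag(U_pp, U_qq). Second derivatives: U_pp(-2)=-1440, U_pp(-1)=900, U_pp(2)=-1440, U_pp(4)=3600; U_qq(-2)=900, U_qq(0)=-180, U_qq(1)=180, U_qq(3)=-900.
Local minima occur where both diagonal entries positive: (-1, -2), (-1, 1), (4, -2), (4, 1). Count: 4.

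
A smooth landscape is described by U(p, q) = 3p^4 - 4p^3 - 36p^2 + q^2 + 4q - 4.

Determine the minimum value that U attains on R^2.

-197

U(p,q) separates as A(p) + B(q) − 4, so its minimum is min A + min B − 4.
A'(p) = 12p(p - 3)(p + 2) vanishes at p ∈ {-2, 0, 3}; B'(q) = 2q + 4 vanishes at q ∈ {-2}.
Local minima of A (where A''>0): A(-2)=-64, A(3)=-189. Local minima of B: B(-2)=-4.
So the global minimum of U is A(3) + B(-2) − 4 = -189 − 4 − 4 = -197, attained at (3, -2).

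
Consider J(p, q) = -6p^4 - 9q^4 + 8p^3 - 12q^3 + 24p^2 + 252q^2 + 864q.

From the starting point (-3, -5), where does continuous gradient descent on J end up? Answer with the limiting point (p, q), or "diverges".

diverges

J is separable, so gradient descent decouples: p follows -∂J/∂p, q follows -∂J/∂q.
∂J/∂p = -24p(p - 2)(p + 1); at p=-3 this is 720, so p decreases.
∂J/∂q = -36(q - 4)(q + 2)(q + 3); at q=-5 this is 1944, so q decreases.
The p-coordinate has no critical point in that direction and runs off to infinity.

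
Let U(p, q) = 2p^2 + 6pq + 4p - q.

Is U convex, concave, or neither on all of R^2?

U is quadratic, so its Hessian is the constant matrix H = [[4, 6], [6, 0]].
det(H) = -36, tr(H) = 4.
det(H) < 0, so H is indefinite: neither convex nor concave.

neither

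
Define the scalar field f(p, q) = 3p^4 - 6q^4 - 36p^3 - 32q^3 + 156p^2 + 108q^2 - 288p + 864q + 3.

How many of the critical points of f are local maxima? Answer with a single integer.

f separates as a function of p plus a function of q, so ∇f=0 decouples.
∂f/∂p = 12(p - 4)(p - 3)(p - 2) = 0 at p ∈ {2, 3, 4}; ∂f/∂q = -24(q - 3)(q + 3)(q + 4) = 0 at q ∈ {-4, -3, 3}.
The Hessian is diagonal: diag(f_pp, f_qq). Second derivatives: f_pp(2)=24, f_pp(3)=-12, f_pp(4)=24; f_qq(-4)=-168, f_qq(-3)=144, f_qq(3)=-1008.
Local maxima occur where both diagonal entries negative: (3, -4), (3, 3). Count: 2.

2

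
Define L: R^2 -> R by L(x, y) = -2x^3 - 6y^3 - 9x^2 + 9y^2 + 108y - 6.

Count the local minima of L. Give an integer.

1

L separates as a function of x plus a function of y, so ∇L=0 decouples.
∂L/∂x = -6x(x + 3) = 0 at x ∈ {-3, 0}; ∂L/∂y = -18(y - 3)(y + 2) = 0 at y ∈ {-2, 3}.
The Hessian is diagonal: diag(L_xx, L_yy). Second derivatives: L_xx(-3)=18, L_xx(0)=-18; L_yy(-2)=90, L_yy(3)=-90.
Local minima occur where both diagonal entries positive: (-3, -2). Count: 1.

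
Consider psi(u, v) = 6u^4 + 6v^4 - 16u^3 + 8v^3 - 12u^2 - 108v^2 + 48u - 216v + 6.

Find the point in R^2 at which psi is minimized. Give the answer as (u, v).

psi(u,v) separates as P(u) + Q(v) + 6, so its minimum is min P + min Q + 6.
P'(u) = 24(u - 2)(u - 1)(u + 1) vanishes at u ∈ {-1, 1, 2}; Q'(v) = 24(v - 3)(v + 1)(v + 3) vanishes at v ∈ {-3, -1, 3}.
Local minima of P (where P''>0): P(-1)=-38, P(2)=16. Local minima of Q: Q(-3)=-54, Q(3)=-918.
So the global minimum of psi is P(-1) + Q(3) + 6 = -38 − 918 + 6 = -950, attained at (-1, 3).

(-1, 3)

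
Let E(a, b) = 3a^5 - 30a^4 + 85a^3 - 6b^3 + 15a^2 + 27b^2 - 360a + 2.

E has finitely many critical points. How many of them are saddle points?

E separates as a function of a plus a function of b, so ∇E=0 decouples.
∂E/∂a = 15(a - 4)(a - 3)(a - 2)(a + 1) = 0 at a ∈ {-1, 2, 3, 4}; ∂E/∂b = -18b(b - 3) = 0 at b ∈ {0, 3}.
The Hessian is diagonal: diag(E_aa, E_bb). Second derivatives: E_aa(-1)=-900, E_aa(2)=90, E_aa(3)=-60, E_aa(4)=150; E_bb(0)=54, E_bb(3)=-54.
Saddle points occur where the two diagonal entries have opposite signs: (-1, 0), (2, 3), (3, 0), (4, 3). Count: 4.

4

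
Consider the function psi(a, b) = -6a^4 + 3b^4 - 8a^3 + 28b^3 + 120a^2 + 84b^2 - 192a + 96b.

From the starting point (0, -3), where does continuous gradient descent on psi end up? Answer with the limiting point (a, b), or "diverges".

psi is separable, so gradient descent decouples: a follows -∂psi/∂a, b follows -∂psi/∂b.
∂psi/∂a = -24(a - 2)(a - 1)(a + 4); at a=0 this is -192, so a increases.
∂psi/∂b = 12(b + 1)(b + 2)(b + 4); at b=-3 this is 24, so b decreases.
a converges to its nearest critical value 1 (a local min of the a-part); b converges to -4. The iterate converges to (1, -4).

(1, -4)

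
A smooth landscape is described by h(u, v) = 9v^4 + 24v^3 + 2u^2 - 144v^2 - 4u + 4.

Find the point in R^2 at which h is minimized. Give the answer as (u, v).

(1, -4)

h(u,v) separates as P(u) + Q(v) + 4, so its minimum is min P + min Q + 4.
P'(u) = 4u - 4 vanishes at u ∈ {1}; Q'(v) = 36v(v - 2)(v + 4) vanishes at v ∈ {-4, 0, 2}.
Local minima of P (where P''>0): P(1)=-2. Local minima of Q: Q(-4)=-1536, Q(2)=-240.
So the global minimum of h is P(1) + Q(-4) + 4 = -2 − 1536 + 4 = -1534, attained at (1, -4).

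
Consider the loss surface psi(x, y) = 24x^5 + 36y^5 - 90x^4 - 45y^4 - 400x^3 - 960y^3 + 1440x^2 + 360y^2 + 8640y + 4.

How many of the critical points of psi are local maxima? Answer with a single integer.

4

psi separates as a function of x plus a function of y, so ∇psi=0 decouples.
∂psi/∂x = 120x(x - 4)(x - 2)(x + 3) = 0 at x ∈ {-3, 0, 2, 4}; ∂psi/∂y = 180(y - 4)(y - 2)(y + 2)(y + 3) = 0 at y ∈ {-3, -2, 2, 4}.
The Hessian is diagonal: diag(psi_xx, psi_yy). Second derivatives: psi_xx(-3)=-12600, psi_xx(0)=2880, psi_xx(2)=-2400, psi_xx(4)=6720; psi_yy(-3)=-6300, psi_yy(-2)=4320, psi_yy(2)=-7200, psi_yy(4)=15120.
Local maxima occur where both diagonal entries negative: (-3, -3), (-3, 2), (2, -3), (2, 2). Count: 4.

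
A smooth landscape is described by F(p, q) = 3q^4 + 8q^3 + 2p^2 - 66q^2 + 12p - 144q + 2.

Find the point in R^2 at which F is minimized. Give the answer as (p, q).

(-3, 3)

F(p,q) separates as A(p) + B(q) + 2, so its minimum is min A + min B + 2.
A'(p) = 4p + 12 vanishes at p ∈ {-3}; B'(q) = 12(q - 3)(q + 1)(q + 4) vanishes at q ∈ {-4, -1, 3}.
Local minima of A (where A''>0): A(-3)=-18. Local minima of B: B(-4)=-224, B(3)=-567.
So the global minimum of F is A(-3) + B(3) + 2 = -18 − 567 + 2 = -583, attained at (-3, 3).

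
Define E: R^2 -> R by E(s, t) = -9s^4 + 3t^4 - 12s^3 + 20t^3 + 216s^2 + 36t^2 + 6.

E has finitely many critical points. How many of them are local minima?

2

E separates as a function of s plus a function of t, so ∇E=0 decouples.
∂E/∂s = -36s(s - 3)(s + 4) = 0 at s ∈ {-4, 0, 3}; ∂E/∂t = 12t(t + 2)(t + 3) = 0 at t ∈ {-3, -2, 0}.
The Hessian is diagonal: diag(E_ss, E_tt). Second derivatives: E_ss(-4)=-1008, E_ss(0)=432, E_ss(3)=-756; E_tt(-3)=36, E_tt(-2)=-24, E_tt(0)=72.
Local minima occur where both diagonal entries positive: (0, -3), (0, 0). Count: 2.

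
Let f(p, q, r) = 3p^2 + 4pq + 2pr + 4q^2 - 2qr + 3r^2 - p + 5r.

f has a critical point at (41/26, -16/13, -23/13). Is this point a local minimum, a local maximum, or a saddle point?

local minimum

The Hessian is constant: H = [[6, 4, 2], [4, 8, -2], [2, -2, 6]].
Leading principal minors: Δ₁ = 6, Δ₂ = 32, Δ₃ = 104.
All leading minors are positive, so H is positive definite: a local minimum.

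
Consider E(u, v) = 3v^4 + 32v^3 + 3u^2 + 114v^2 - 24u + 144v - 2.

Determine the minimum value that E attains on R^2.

E(u,v) separates as P(u) + Q(v) − 2, so its minimum is min P + min Q − 2.
P'(u) = 6u - 24 vanishes at u ∈ {4}; Q'(v) = 12(v + 1)(v + 3)(v + 4) vanishes at v ∈ {-4, -3, -1}.
Local minima of P (where P''>0): P(4)=-48. Local minima of Q: Q(-4)=-32, Q(-1)=-59.
So the global minimum of E is P(4) + Q(-1) − 2 = -48 − 59 − 2 = -109, attained at (4, -1).

-109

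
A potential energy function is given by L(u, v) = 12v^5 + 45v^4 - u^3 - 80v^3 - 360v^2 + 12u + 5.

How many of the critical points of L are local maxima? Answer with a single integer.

L separates as a function of u plus a function of v, so ∇L=0 decouples.
∂L/∂u = -3(u - 2)(u + 2) = 0 at u ∈ {-2, 2}; ∂L/∂v = 60v(v - 2)(v + 2)(v + 3) = 0 at v ∈ {-3, -2, 0, 2}.
The Hessian is diagonal: diag(L_uu, L_vv). Second derivatives: L_uu(-2)=12, L_uu(2)=-12; L_vv(-3)=-900, L_vv(-2)=480, L_vv(0)=-720, L_vv(2)=2400.
Local maxima occur where both diagonal entries negative: (2, -3), (2, 0). Count: 2.

2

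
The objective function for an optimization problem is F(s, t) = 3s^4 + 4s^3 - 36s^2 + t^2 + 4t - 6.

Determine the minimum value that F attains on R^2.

F(s,t) separates as P(s) + Q(t) − 6, so its minimum is min P + min Q − 6.
P'(s) = 12s(s - 2)(s + 3) vanishes at s ∈ {-3, 0, 2}; Q'(t) = 2(t + 2) vanishes at t ∈ {-2}.
Local minima of P (where P''>0): P(-3)=-189, P(2)=-64. Local minima of Q: Q(-2)=-4.
So the global minimum of F is P(-3) + Q(-2) − 6 = -189 − 4 − 6 = -199, attained at (-3, -2).

-199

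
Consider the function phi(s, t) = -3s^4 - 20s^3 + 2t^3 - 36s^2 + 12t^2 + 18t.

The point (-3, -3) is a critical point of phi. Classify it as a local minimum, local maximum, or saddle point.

The mixed partial ∂²phi/∂s∂t is 0, so the Hessian at any point is diag(phi_ss, phi_tt) = diag(-12(3s^2 + 10s + 6), 12(t + 2)).
At (-3, -3): H = diag(-36, -12).
Both eigenvalues are negative, so H is negative definite: a local maximum.

local maximum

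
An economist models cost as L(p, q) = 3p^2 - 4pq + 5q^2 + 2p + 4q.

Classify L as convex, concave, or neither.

L is quadratic, so its Hessian is the constant matrix H = [[6, -4], [-4, 10]].
det(H) = 44, tr(H) = 16.
det(H) > 0 and tr(H) > 0, so H is positive definite everywhere: convex.

convex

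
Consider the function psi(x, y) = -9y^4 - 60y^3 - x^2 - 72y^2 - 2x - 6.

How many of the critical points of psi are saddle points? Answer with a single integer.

1

psi separates as a function of x plus a function of y, so ∇psi=0 decouples.
∂psi/∂x = -2(x + 1) = 0 at x ∈ {-1}; ∂psi/∂y = -36y(y + 1)(y + 4) = 0 at y ∈ {-4, -1, 0}.
The Hessian is diagonal: diag(psi_xx, psi_yy). Second derivatives: psi_xx(-1)=-2; psi_yy(-4)=-432, psi_yy(-1)=108, psi_yy(0)=-144.
Saddle points occur where the two diagonal entries have opposite signs: (-1, -1). Count: 1.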